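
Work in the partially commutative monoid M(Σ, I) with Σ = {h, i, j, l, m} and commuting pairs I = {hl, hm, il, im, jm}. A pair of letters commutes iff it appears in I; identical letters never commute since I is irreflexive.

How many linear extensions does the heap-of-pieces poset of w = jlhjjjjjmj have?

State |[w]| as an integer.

15

drop 0:j onto floor
drop 1:l onto {0:j}
drop 2:h onto {0:j}
drop 3:j onto {1:l, 2:h}
drop 4:j onto {3:j}
drop 5:j onto {4:j}
drop 6:j onto {5:j}
drop 7:j onto {6:j}
drop 8:m onto {1:l}
drop 9:j onto {7:j}
ground layer = {0:j}
drop-orders for the pieces not yet dropped (sum over which currently-grounded one goes next):
  1 to go: {8} 1  {9} 1
  2 to go: {7,9} 1  {8,9} 2
  3 to go: {6,7,9} 1  {7,8,9} 3
  4 to go: {5,6,7,9} 1  {6,7,8,9} 4
  5 to go: {4,5,6,7,9} 1  {5,6,7,8,9} 5
  6 to go: {3,4,5,6,7,9} 1  {4,5,6,7,8,9} 6
  7 to go: {2,3,4,5,6,7,9} 1  {3,4,5,6,7,8,9} 7
  8 to go: {1,3,4,5,6,7,8,9} 7  {2,3,4,5,6,7,8,9} 8
  if 0:j drops first: 15 orders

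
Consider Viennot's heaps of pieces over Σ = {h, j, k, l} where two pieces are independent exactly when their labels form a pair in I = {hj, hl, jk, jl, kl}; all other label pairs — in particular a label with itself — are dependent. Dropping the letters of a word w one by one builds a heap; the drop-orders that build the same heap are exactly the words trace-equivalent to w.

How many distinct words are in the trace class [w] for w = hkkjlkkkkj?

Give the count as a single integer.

0(h) covers ∅
1(k) covers 0:h
2(k) covers 1:k
3(j) covers ∅
4(l) covers ∅
5(k) covers 2:k
6(k) covers 5:k
7(k) covers 6:k
8(k) covers 7:k
9(j) covers 3:j
floor of heap: 0:h, 3:j, 4:l
completions by unplaced set U, small U first (add the entries for U minus each lowest piece of U):
  |U|=1: {4}:1  {8}:1  {9}:1
  |U|=2: {3,9}:1  {4,8}:2  {4,9}:2  {7,8}:1  {8,9}:2
  |U|=3: {3,4,9}:3  {3,8,9}:3  {4,7,8}:3  {4,8,9}:6  {6,7,8}:1  {7,8,9}:3
  |U|=4: {3,4,8,9}:12  {3,7,8,9}:6  {4,6,7,8}:4  {4,7,8,9}:12  {5,6,7,8}:1  {6,7,8,9}:4
  |U|=5: {2,5,6,7,8}:1  {3,4,7,8,9}:30  {3,6,7,8,9}:10  {4,5,6,7,8}:5  {4,6,7,8,9}:20  {5,6,7,8,9}:5
  |U|=6: {1,2,5,6,7,8}:1  {2,4,5,6,7,8}:6  {2,5,6,7,8,9}:6  {3,4,6,7,8,9}:60  {3,5,6,7,8,9}:15  {4,5,6,7,8,9}:30
  |U|=7: {0,1,2,5,6,7,8}:1  {1,2,4,5,6,7,8}:7  {1,2,5,6,7,8,9}:7  {2,3,5,6,7,8,9}:21  {2,4,5,6,7,8,9}:42  {3,4,5,6,7,8,9}:105
  |U|=8: {0,1,2,4,5,6,7,8}:8  {0,1,2,5,6,7,8,9}:8  {1,2,3,5,6,7,8,9}:28  {1,2,4,5,6,7,8,9}:56  {2,3,4,5,6,7,8,9}:168
  start at 0(h): 252
  start at 3(j): 72
  start at 4(l): 36
sum over floor = 360

360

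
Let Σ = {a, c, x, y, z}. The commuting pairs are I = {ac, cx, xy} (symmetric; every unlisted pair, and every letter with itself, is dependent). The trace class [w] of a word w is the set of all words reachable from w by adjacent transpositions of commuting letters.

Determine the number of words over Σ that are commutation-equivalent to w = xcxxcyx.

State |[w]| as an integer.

piece 0:x — minimal
piece 1:c — minimal
piece 2:x rests on {0:x}
piece 3:x rests on {2:x}
piece 4:c rests on {1:c}
piece 5:y rests on {4:c}
piece 6:x rests on {3:x}
minimal pieces: {0:x, 1:c}
ways to finish when only these pieces remain (= sum over removing one remaining piece with nothing left below it):
  1 left: {5}→1  {6}→1
  2 left: {3,6}→1  {4,5}→1  {5,6}→2
  3 left: {1,4,5}→1  {2,3,6}→1  {3,5,6}→3  {4,5,6}→3
  4 left: {0,2,3,6}→1  {1,4,5,6}→4  {2,3,5,6}→4  {3,4,5,6}→6
  5 left: {0,2,3,5,6}→5  {1,3,4,5,6}→10  {2,3,4,5,6}→10
  placing 0:x first → 20 extensions
  placing 1:c first → 15 extensions
total linear extensions = 35

35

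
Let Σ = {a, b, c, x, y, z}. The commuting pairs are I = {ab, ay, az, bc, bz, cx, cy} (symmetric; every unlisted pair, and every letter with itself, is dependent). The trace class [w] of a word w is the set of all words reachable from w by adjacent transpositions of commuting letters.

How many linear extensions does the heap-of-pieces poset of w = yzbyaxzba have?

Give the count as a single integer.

60

#0=y has no predecessor
#1=z depends on [0:y]
#2=b depends on [0:y]
#3=y depends on [1:z, 2:b]
#4=a has no predecessor
#5=x depends on [3:y, 4:a]
#6=z depends on [5:x]
#7=b depends on [5:x]
#8=a depends on [5:x]
sources: [0:y, 4:a]
N(rest) = Σ N(rest − s) over sources s of rest; N(one piece) = 1:
  size 1 → [6]=1  [7]=1  [8]=1
  size 2 → [6,7]=2  [6,8]=2  [7,8]=2
  size 3 → [6,7,8]=6
  size 4 → [5,6,7,8]=6
  size 5 → [3,5,6,7,8]=6  [4,5,6,7,8]=6
  size 6 → [1,3,5,6,7,8]=6  [2,3,5,6,7,8]=6  [3,4,5,6,7,8]=12
  size 7 → [1,2,3,5,6,7,8]=12  [1,3,4,5,6,7,8]=18  [2,3,4,5,6,7,8]=18
  first=0(y) contributes 48
  first=4(a) contributes 12
|[w]| = 60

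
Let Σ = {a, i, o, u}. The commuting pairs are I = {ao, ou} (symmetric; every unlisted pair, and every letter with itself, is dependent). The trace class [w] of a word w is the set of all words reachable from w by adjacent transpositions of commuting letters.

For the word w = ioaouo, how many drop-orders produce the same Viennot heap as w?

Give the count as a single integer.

10

piece 0:i — minimal
piece 1:o rests on {0:i}
piece 2:a rests on {0:i}
piece 3:o rests on {1:o}
piece 4:u rests on {2:a}
piece 5:o rests on {3:o}
minimal pieces: {0:i}
ways to finish when only these pieces remain (= sum over removing one remaining piece with nothing left below it):
  1 left: {4}→1  {5}→1
  2 left: {2,4}→1  {3,5}→1  {4,5}→2
  3 left: {1,3,5}→1  {2,4,5}→3  {3,4,5}→3
  4 left: {1,3,4,5}→4  {2,3,4,5}→6
  placing 0:i first → 10 extensions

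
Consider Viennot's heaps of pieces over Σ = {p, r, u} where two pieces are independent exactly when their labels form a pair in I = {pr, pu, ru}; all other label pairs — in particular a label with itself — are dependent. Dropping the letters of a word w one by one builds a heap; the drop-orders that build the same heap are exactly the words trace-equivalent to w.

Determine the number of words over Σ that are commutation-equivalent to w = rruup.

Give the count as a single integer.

drop 0:r onto floor
drop 1:r onto {0:r}
drop 2:u onto floor
drop 3:u onto {2:u}
drop 4:p onto floor
ground layer = {0:r, 2:u, 4:p}
drop-orders for the pieces not yet dropped (sum over which currently-grounded one goes next):
  1 to go: {1} 1  {3} 1  {4} 1
  2 to go: {0,1} 1  {1,3} 2  {1,4} 2  {2,3} 1  {3,4} 2
  3 to go: {0,1,3} 3  {0,1,4} 3  {1,2,3} 3  {1,3,4} 6  {2,3,4} 3
  if 0:r drops first: 12 orders
  if 2:u drops first: 12 orders
  if 4:p drops first: 6 orders
heap linearizations: 30

30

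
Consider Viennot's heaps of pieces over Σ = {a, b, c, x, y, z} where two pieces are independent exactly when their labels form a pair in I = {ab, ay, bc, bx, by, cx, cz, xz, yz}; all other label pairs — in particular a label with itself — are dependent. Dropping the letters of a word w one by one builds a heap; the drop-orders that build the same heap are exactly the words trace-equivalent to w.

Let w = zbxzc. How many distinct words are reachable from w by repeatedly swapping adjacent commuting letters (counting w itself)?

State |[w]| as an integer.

20

#0=z has no predecessor
#1=b depends on [0:z]
#2=x has no predecessor
#3=z depends on [1:b]
#4=c has no predecessor
sources: [0:z, 2:x, 4:c]
N(rest) = Σ N(rest − s) over sources s of rest; N(one piece) = 1:
  size 1 → [2]=1  [3]=1  [4]=1
  size 2 → [1,3]=1  [2,3]=2  [2,4]=2  [3,4]=2
  size 3 → [0,1,3]=1  [1,2,3]=3  [1,3,4]=3  [2,3,4]=6
  first=0(z) contributes 12
  first=2(x) contributes 4
  first=4(c) contributes 4
|[w]| = 20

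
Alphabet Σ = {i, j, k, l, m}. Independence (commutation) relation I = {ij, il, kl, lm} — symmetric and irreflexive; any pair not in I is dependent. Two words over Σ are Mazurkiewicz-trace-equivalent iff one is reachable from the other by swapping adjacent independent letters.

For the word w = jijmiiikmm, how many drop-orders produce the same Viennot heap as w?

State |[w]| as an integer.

#0=j has no predecessor
#1=i has no predecessor
#2=j depends on [0:j]
#3=m depends on [1:i, 2:j]
#4=i depends on [3:m]
#5=i depends on [4:i]
#6=i depends on [5:i]
#7=k depends on [6:i]
#8=m depends on [7:k]
#9=m depends on [8:m]
sources: [0:j, 1:i]
N(rest) = Σ N(rest − s) over sources s of rest; N(one piece) = 1:
  size 1 → [9]=1
  size 2 → [8,9]=1
  size 3 → [7,8,9]=1
  size 4 → [6,7,8,9]=1
  size 5 → [5,6,7,8,9]=1
  size 6 → [4,5,6,7,8,9]=1
  size 7 → [3,4,5,6,7,8,9]=1
  size 8 → [1,3,4,5,6,7,8,9]=1  [2,3,4,5,6,7,8,9]=1
  first=0(j) contributes 2
  first=1(i) contributes 1
|[w]| = 3

3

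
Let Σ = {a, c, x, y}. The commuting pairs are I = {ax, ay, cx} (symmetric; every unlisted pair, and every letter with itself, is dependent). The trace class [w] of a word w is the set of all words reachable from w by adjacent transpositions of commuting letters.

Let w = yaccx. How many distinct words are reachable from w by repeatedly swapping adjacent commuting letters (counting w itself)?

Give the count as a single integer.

7

0(y) covers ∅
1(a) covers ∅
2(c) covers 0:y, 1:a
3(c) covers 2:c
4(x) covers 0:y
floor of heap: 0:y, 1:a
completions by unplaced set U, small U first (add the entries for U minus each lowest piece of U):
  |U|=1: {3}:1  {4}:1
  |U|=2: {2,3}:1  {3,4}:2
  |U|=3: {1,2,3}:1  {2,3,4}:3
  start at 0(y): 4
  start at 1(a): 3
sum over floor = 7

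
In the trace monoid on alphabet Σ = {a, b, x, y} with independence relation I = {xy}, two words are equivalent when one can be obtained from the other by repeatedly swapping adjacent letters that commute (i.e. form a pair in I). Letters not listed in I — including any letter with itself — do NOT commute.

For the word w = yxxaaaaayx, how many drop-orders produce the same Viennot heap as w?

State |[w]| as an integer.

#0=y has no predecessor
#1=x has no predecessor
#2=x depends on [1:x]
#3=a depends on [0:y, 2:x]
#4=a depends on [3:a]
#5=a depends on [4:a]
#6=a depends on [5:a]
#7=a depends on [6:a]
#8=y depends on [7:a]
#9=x depends on [7:a]
sources: [0:y, 1:x]
N(rest) = Σ N(rest − s) over sources s of rest; N(one piece) = 1:
  size 1 → [8]=1  [9]=1
  size 2 → [8,9]=2
  size 3 → [7,8,9]=2
  size 4 → [6,7,8,9]=2
  size 5 → [5,6,7,8,9]=2
  size 6 → [4,5,6,7,8,9]=2
  size 7 → [3,4,5,6,7,8,9]=2
  size 8 → [0,3,4,5,6,7,8,9]=2  [2,3,4,5,6,7,8,9]=2
  first=0(y) contributes 2
  first=1(x) contributes 4
|[w]| = 6

6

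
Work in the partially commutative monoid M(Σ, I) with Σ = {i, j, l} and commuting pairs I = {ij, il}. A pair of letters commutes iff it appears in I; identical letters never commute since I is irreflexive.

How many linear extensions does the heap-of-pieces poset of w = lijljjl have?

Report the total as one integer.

7

0(l) covers ∅
1(i) covers ∅
2(j) covers 0:l
3(l) covers 2:j
4(j) covers 3:l
5(j) covers 4:j
6(l) covers 5:j
floor of heap: 0:l, 1:i
completions by unplaced set U, small U first (add the entries for U minus each lowest piece of U):
  |U|=1: {1}:1  {6}:1
  |U|=2: {1,6}:2  {5,6}:1
  |U|=3: {1,5,6}:3  {4,5,6}:1
  |U|=4: {1,4,5,6}:4  {3,4,5,6}:1
  |U|=5: {1,3,4,5,6}:5  {2,3,4,5,6}:1
  start at 0(l): 6
  start at 1(i): 1
sum over floor = 7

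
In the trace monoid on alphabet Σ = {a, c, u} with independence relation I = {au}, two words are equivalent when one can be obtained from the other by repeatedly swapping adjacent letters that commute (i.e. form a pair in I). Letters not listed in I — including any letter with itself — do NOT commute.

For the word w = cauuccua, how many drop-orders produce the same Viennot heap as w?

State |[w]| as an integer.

6

#0=c has no predecessor
#1=a depends on [0:c]
#2=u depends on [0:c]
#3=u depends on [2:u]
#4=c depends on [1:a, 3:u]
#5=c depends on [4:c]
#6=u depends on [5:c]
#7=a depends on [5:c]
sources: [0:c]
N(rest) = Σ N(rest − s) over sources s of rest; N(one piece) = 1:
  size 1 → [6]=1  [7]=1
  size 2 → [6,7]=2
  size 3 → [5,6,7]=2
  size 4 → [4,5,6,7]=2
  size 5 → [1,4,5,6,7]=2  [3,4,5,6,7]=2
  size 6 → [1,3,4,5,6,7]=4  [2,3,4,5,6,7]=2
  first=0(c) contributes 6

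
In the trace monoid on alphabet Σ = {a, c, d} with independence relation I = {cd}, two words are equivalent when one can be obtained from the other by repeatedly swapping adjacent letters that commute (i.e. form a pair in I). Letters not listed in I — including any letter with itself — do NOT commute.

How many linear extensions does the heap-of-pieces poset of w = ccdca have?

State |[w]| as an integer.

#0=c has no predecessor
#1=c depends on [0:c]
#2=d has no predecessor
#3=c depends on [1:c]
#4=a depends on [2:d, 3:c]
sources: [0:c, 2:d]
N(rest) = Σ N(rest − s) over sources s of rest; N(one piece) = 1:
  size 1 → [4]=1
  size 2 → [2,4]=1  [3,4]=1
  size 3 → [1,3,4]=1  [2,3,4]=2
  first=0(c) contributes 3
  first=2(d) contributes 1
|[w]| = 4

4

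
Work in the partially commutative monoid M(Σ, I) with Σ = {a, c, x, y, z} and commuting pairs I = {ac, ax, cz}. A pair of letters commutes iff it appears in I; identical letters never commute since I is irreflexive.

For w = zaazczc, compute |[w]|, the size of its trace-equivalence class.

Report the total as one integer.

drop 0:z onto floor
drop 1:a onto {0:z}
drop 2:a onto {1:a}
drop 3:z onto {2:a}
drop 4:c onto floor
drop 5:z onto {3:z}
drop 6:c onto {4:c}
ground layer = {0:z, 4:c}
drop-orders for the pieces not yet dropped (sum over which currently-grounded one goes next):
  1 to go: {5} 1  {6} 1
  2 to go: {3,5} 1  {4,6} 1  {5,6} 2
  3 to go: {2,3,5} 1  {3,5,6} 3  {4,5,6} 3
  4 to go: {1,2,3,5} 1  {2,3,5,6} 4  {3,4,5,6} 6
  5 to go: {0,1,2,3,5} 1  {1,2,3,5,6} 5  {2,3,4,5,6} 10
  if 0:z drops first: 15 orders
  if 4:c drops first: 6 orders
heap linearizations: 21

21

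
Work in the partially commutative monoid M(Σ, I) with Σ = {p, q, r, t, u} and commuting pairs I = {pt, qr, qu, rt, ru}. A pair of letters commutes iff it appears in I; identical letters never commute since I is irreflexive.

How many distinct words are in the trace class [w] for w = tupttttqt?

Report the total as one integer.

#0=t has no predecessor
#1=u depends on [0:t]
#2=p depends on [1:u]
#3=t depends on [1:u]
#4=t depends on [3:t]
#5=t depends on [4:t]
#6=t depends on [5:t]
#7=q depends on [2:p, 6:t]
#8=t depends on [7:q]
sources: [0:t]
N(rest) = Σ N(rest − s) over sources s of rest; N(one piece) = 1:
  size 1 → [8]=1
  size 2 → [7,8]=1
  size 3 → [2,7,8]=1  [6,7,8]=1
  size 4 → [2,6,7,8]=2  [5,6,7,8]=1
  size 5 → [2,5,6,7,8]=3  [4,5,6,7,8]=1
  size 6 → [2,4,5,6,7,8]=4  [3,4,5,6,7,8]=1
  size 7 → [2,3,4,5,6,7,8]=5
  first=0(t) contributes 5

5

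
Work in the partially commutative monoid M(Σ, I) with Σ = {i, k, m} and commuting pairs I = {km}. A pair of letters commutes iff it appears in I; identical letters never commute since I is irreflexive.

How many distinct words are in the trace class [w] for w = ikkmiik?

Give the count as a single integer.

0(i) covers ∅
1(k) covers 0:i
2(k) covers 1:k
3(m) covers 0:i
4(i) covers 2:k, 3:m
5(i) covers 4:i
6(k) covers 5:i
floor of heap: 0:i
completions by unplaced set U, small U first (add the entries for U minus each lowest piece of U):
  |U|=1: {6}:1
  |U|=2: {5,6}:1
  |U|=3: {4,5,6}:1
  |U|=4: {2,4,5,6}:1  {3,4,5,6}:1
  |U|=5: {1,2,4,5,6}:1  {2,3,4,5,6}:2
  start at 0(i): 3

3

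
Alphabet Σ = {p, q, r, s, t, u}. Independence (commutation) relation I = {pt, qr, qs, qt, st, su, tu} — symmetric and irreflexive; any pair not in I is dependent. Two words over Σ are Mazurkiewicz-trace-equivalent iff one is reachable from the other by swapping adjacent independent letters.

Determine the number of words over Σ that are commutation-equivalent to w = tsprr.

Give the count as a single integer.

drop 0:t onto floor
drop 1:s onto floor
drop 2:p onto {1:s}
drop 3:r onto {0:t, 2:p}
drop 4:r onto {3:r}
ground layer = {0:t, 1:s}
drop-orders for the pieces not yet dropped (sum over which currently-grounded one goes next):
  1 to go: {4} 1
  2 to go: {3,4} 1
  3 to go: {0,3,4} 1  {2,3,4} 1
  if 0:t drops first: 1 orders
  if 1:s drops first: 2 orders
heap linearizations: 3

3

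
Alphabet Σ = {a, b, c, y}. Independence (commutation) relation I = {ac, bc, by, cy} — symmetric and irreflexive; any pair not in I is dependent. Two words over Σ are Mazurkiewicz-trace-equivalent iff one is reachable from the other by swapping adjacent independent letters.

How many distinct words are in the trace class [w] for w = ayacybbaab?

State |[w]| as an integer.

piece 0:a — minimal
piece 1:y rests on {0:a}
piece 2:a rests on {1:y}
piece 3:c — minimal
piece 4:y rests on {2:a}
piece 5:b rests on {2:a}
piece 6:b rests on {5:b}
piece 7:a rests on {4:y, 6:b}
piece 8:a rests on {7:a}
piece 9:b rests on {8:a}
minimal pieces: {0:a, 3:c}
ways to finish when only these pieces remain (= sum over removing one remaining piece with nothing left below it):
  1 left: {3}→1  {9}→1
  2 left: {3,9}→2  {8,9}→1
  3 left: {3,8,9}→3  {7,8,9}→1
  4 left: {3,7,8,9}→4  {4,7,8,9}→1  {6,7,8,9}→1
  5 left: {3,4,7,8,9}→5  {3,6,7,8,9}→5  {4,6,7,8,9}→2  {5,6,7,8,9}→1
  6 left: {3,4,6,7,8,9}→12  {3,5,6,7,8,9}→6  {4,5,6,7,8,9}→3
  7 left: {2,4,5,6,7,8,9}→3  {3,4,5,6,7,8,9}→21
  8 left: {1,2,4,5,6,7,8,9}→3  {2,3,4,5,6,7,8,9}→24
  placing 0:a first → 27 extensions
  placing 3:c first → 3 extensions
total linear extensions = 30

30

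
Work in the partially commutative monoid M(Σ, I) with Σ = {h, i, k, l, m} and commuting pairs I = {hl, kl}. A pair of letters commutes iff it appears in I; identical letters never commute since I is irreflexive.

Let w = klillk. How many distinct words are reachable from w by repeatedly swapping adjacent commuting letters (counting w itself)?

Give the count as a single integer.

piece 0:k — minimal
piece 1:l — minimal
piece 2:i rests on {0:k, 1:l}
piece 3:l rests on {2:i}
piece 4:l rests on {3:l}
piece 5:k rests on {2:i}
minimal pieces: {0:k, 1:l}
ways to finish when only these pieces remain (= sum over removing one remaining piece with nothing left below it):
  1 left: {4}→1  {5}→1
  2 left: {3,4}→1  {4,5}→2
  3 left: {3,4,5}→3
  4 left: {2,3,4,5}→3
  placing 0:k first → 3 extensions
  placing 1:l first → 3 extensions
total linear extensions = 6

6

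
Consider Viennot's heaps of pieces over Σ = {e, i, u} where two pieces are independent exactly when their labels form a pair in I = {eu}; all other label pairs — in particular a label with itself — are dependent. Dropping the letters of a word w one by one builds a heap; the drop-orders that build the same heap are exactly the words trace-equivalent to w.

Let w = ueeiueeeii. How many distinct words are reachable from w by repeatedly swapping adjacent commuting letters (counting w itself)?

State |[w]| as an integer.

12

drop 0:u onto floor
drop 1:e onto floor
drop 2:e onto {1:e}
drop 3:i onto {0:u, 2:e}
drop 4:u onto {3:i}
drop 5:e onto {3:i}
drop 6:e onto {5:e}
drop 7:e onto {6:e}
drop 8:i onto {4:u, 7:e}
drop 9:i onto {8:i}
ground layer = {0:u, 1:e}
drop-orders for the pieces not yet dropped (sum over which currently-grounded one goes next):
  1 to go: {9} 1
  2 to go: {8,9} 1
  3 to go: {4,8,9} 1  {7,8,9} 1
  4 to go: {4,7,8,9} 2  {6,7,8,9} 1
  5 to go: {4,6,7,8,9} 3  {5,6,7,8,9} 1
  6 to go: {4,5,6,7,8,9} 4
  7 to go: {3,4,5,6,7,8,9} 4
  8 to go: {0,3,4,5,6,7,8,9} 4  {2,3,4,5,6,7,8,9} 4
  if 0:u drops first: 4 orders
  if 1:e drops first: 8 orders
heap linearizations: 12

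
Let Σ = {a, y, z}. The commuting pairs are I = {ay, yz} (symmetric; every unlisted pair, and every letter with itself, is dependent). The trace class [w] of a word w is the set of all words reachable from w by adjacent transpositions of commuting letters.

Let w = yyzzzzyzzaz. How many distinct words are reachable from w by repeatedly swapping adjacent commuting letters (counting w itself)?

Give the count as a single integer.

165

piece 0:y — minimal
piece 1:y rests on {0:y}
piece 2:z — minimal
piece 3:z rests on {2:z}
piece 4:z rests on {3:z}
piece 5:z rests on {4:z}
piece 6:y rests on {1:y}
piece 7:z rests on {5:z}
piece 8:z rests on {7:z}
piece 9:a rests on {8:z}
piece 10:z rests on {9:a}
minimal pieces: {0:y, 2:z}
ways to finish when only these pieces remain (= sum over removing one remaining piece with nothing left below it):
  1 left: {6}→1  {10}→1
  2 left: {1,6}→1  {6,10}→2  {9,10}→1
  3 left: {0,1,6}→1  {1,6,10}→3  {6,9,10}→3  {8,9,10}→1
  4 left: {0,1,6,10}→4  {1,6,9,10}→6  {6,8,9,10}→4  {7,8,9,10}→1
  5 left: {0,1,6,9,10}→10  {1,6,8,9,10}→10  {5,7,8,9,10}→1  {6,7,8,9,10}→5
  6 left: {0,1,6,8,9,10}→20  {1,6,7,8,9,10}→15  {4,5,7,8,9,10}→1  {5,6,7,8,9,10}→6
  7 left: {0,1,6,7,8,9,10}→35  {1,5,6,7,8,9,10}→21  {3,4,5,7,8,9,10}→1  {4,5,6,7,8,9,10}→7
  8 left: {0,1,5,6,7,8,9,10}→56  {1,4,5,6,7,8,9,10}→28  {2,3,4,5,7,8,9,10}→1  {3,4,5,6,7,8,9,10}→8
  9 left: {0,1,4,5,6,7,8,9,10}→84  {1,3,4,5,6,7,8,9,10}→36  {2,3,4,5,6,7,8,9,10}→9
  placing 0:y first → 45 extensions
  placing 2:z first → 120 extensions
total linear extensions = 165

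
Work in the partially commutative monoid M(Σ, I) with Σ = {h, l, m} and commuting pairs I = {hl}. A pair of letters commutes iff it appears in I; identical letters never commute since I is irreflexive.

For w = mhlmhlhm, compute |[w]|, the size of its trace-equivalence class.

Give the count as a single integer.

6

0(m) covers ∅
1(h) covers 0:m
2(l) covers 0:m
3(m) covers 1:h, 2:l
4(h) covers 3:m
5(l) covers 3:m
6(h) covers 4:h
7(m) covers 5:l, 6:h
floor of heap: 0:m
completions by unplaced set U, small U first (add the entries for U minus each lowest piece of U):
  |U|=1: {7}:1
  |U|=2: {5,7}:1  {6,7}:1
  |U|=3: {4,6,7}:1  {5,6,7}:2
  |U|=4: {4,5,6,7}:3
  |U|=5: {3,4,5,6,7}:3
  |U|=6: {1,3,4,5,6,7}:3  {2,3,4,5,6,7}:3
  start at 0(m): 6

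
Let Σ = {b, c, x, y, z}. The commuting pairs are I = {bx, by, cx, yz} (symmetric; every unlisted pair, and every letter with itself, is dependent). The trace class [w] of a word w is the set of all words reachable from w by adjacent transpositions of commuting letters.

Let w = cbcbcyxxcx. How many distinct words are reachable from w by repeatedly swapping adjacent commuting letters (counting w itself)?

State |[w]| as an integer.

4

piece 0:c — minimal
piece 1:b rests on {0:c}
piece 2:c rests on {1:b}
piece 3:b rests on {2:c}
piece 4:c rests on {3:b}
piece 5:y rests on {4:c}
piece 6:x rests on {5:y}
piece 7:x rests on {6:x}
piece 8:c rests on {5:y}
piece 9:x rests on {7:x}
minimal pieces: {0:c}
ways to finish when only these pieces remain (= sum over removing one remaining piece with nothing left below it):
  1 left: {8}→1  {9}→1
  2 left: {7,9}→1  {8,9}→2
  3 left: {6,7,9}→1  {7,8,9}→3
  4 left: {6,7,8,9}→4
  5 left: {5,6,7,8,9}→4
  6 left: {4,5,6,7,8,9}→4
  7 left: {3,4,5,6,7,8,9}→4
  8 left: {2,3,4,5,6,7,8,9}→4
  placing 0:c first → 4 extensions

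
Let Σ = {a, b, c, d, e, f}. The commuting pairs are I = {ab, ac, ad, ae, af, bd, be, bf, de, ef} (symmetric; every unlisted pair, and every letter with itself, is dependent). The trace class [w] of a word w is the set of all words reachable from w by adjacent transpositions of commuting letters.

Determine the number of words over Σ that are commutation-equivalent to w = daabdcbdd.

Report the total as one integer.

324

drop 0:d onto floor
drop 1:a onto floor
drop 2:a onto {1:a}
drop 3:b onto floor
drop 4:d onto {0:d}
drop 5:c onto {3:b, 4:d}
drop 6:b onto {5:c}
drop 7:d onto {5:c}
drop 8:d onto {7:d}
ground layer = {0:d, 1:a, 3:b}
drop-orders for the pieces not yet dropped (sum over which currently-grounded one goes next):
  1 to go: {2} 1  {6} 1  {8} 1
  2 to go: {1,2} 1  {2,6} 2  {2,8} 2  {6,8} 2  {7,8} 1
  3 to go: {1,2,6} 3  {1,2,8} 3  {2,6,8} 6  {2,7,8} 3  {6,7,8} 3
  4 to go: {1,2,6,8} 12  {1,2,7,8} 6  {2,6,7,8} 12  {5,6,7,8} 3
  5 to go: {1,2,6,7,8} 30  {2,5,6,7,8} 15  {3,5,6,7,8} 3  {4,5,6,7,8} 3
  6 to go: {0,4,5,6,7,8} 3  {1,2,5,6,7,8} 45  {2,3,5,6,7,8} 18  {2,4,5,6,7,8} 18  {3,4,5,6,7,8} 6
  7 to go: {0,2,4,5,6,7,8} 21  {0,3,4,5,6,7,8} 9  {1,2,3,5,6,7,8} 63  {1,2,4,5,6,7,8} 63  {2,3,4,5,6,7,8} 42
  if 0:d drops first: 168 orders
  if 1:a drops first: 72 orders
  if 3:b drops first: 84 orders
heap linearizations: 324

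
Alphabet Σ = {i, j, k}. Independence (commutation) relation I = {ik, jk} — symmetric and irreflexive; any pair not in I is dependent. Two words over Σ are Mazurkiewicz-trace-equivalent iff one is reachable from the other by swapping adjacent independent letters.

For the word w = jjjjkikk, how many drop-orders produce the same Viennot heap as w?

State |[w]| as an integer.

#0=j has no predecessor
#1=j depends on [0:j]
#2=j depends on [1:j]
#3=j depends on [2:j]
#4=k has no predecessor
#5=i depends on [3:j]
#6=k depends on [4:k]
#7=k depends on [6:k]
sources: [0:j, 4:k]
N(rest) = Σ N(rest − s) over sources s of rest; N(one piece) = 1:
  size 1 → [5]=1  [7]=1
  size 2 → [3,5]=1  [5,7]=2  [6,7]=1
  size 3 → [2,3,5]=1  [3,5,7]=3  [4,6,7]=1  [5,6,7]=3
  size 4 → [1,2,3,5]=1  [2,3,5,7]=4  [3,5,6,7]=6  [4,5,6,7]=4
  size 5 → [0,1,2,3,5]=1  [1,2,3,5,7]=5  [2,3,5,6,7]=10  [3,4,5,6,7]=10
  size 6 → [0,1,2,3,5,7]=6  [1,2,3,5,6,7]=15  [2,3,4,5,6,7]=20
  first=0(j) contributes 35
  first=4(k) contributes 21
|[w]| = 56

56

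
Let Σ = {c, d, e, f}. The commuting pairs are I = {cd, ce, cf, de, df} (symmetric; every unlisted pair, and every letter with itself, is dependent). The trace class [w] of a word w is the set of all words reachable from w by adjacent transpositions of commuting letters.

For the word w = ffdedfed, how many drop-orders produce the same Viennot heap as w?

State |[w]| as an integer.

56

#0=f has no predecessor
#1=f depends on [0:f]
#2=d has no predecessor
#3=e depends on [1:f]
#4=d depends on [2:d]
#5=f depends on [3:e]
#6=e depends on [5:f]
#7=d depends on [4:d]
sources: [0:f, 2:d]
N(rest) = Σ N(rest − s) over sources s of rest; N(one piece) = 1:
  size 1 → [6]=1  [7]=1
  size 2 → [4,7]=1  [5,6]=1  [6,7]=2
  size 3 → [2,4,7]=1  [3,5,6]=1  [4,6,7]=3  [5,6,7]=3
  size 4 → [1,3,5,6]=1  [2,4,6,7]=4  [3,5,6,7]=4  [4,5,6,7]=6
  size 5 → [0,1,3,5,6]=1  [1,3,5,6,7]=5  [2,4,5,6,7]=10  [3,4,5,6,7]=10
  size 6 → [0,1,3,5,6,7]=6  [1,3,4,5,6,7]=15  [2,3,4,5,6,7]=20
  first=0(f) contributes 35
  first=2(d) contributes 21
|[w]| = 56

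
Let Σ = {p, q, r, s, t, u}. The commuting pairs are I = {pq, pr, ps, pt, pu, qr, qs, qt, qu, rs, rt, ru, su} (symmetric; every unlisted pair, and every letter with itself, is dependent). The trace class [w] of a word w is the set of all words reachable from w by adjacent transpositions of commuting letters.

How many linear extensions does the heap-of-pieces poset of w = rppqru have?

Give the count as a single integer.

180

drop 0:r onto floor
drop 1:p onto floor
drop 2:p onto {1:p}
drop 3:q onto floor
drop 4:r onto {0:r}
drop 5:u onto floor
ground layer = {0:r, 1:p, 3:q, 5:u}
drop-orders for the pieces not yet dropped (sum over which currently-grounded one goes next):
  1 to go: {2} 1  {3} 1  {4} 1  {5} 1
  2 to go: {0,4} 1  {1,2} 1  {2,3} 2  {2,4} 2  {2,5} 2  {3,4} 2  {3,5} 2  {4,5} 2
  3 to go: {0,2,4} 3  {0,3,4} 3  {0,4,5} 3  {1,2,3} 3  {1,2,4} 3  {1,2,5} 3  {2,3,4} 6  {2,3,5} 6  {2,4,5} 6  {3,4,5} 6
  4 to go: {0,1,2,4} 6  {0,2,3,4} 12  {0,2,4,5} 12  {0,3,4,5} 12  {1,2,3,4} 12  {1,2,3,5} 12  {1,2,4,5} 12  {2,3,4,5} 24
  if 0:r drops first: 60 orders
  if 1:p drops first: 60 orders
  if 3:q drops first: 30 orders
  if 5:u drops first: 30 orders
heap linearizations: 180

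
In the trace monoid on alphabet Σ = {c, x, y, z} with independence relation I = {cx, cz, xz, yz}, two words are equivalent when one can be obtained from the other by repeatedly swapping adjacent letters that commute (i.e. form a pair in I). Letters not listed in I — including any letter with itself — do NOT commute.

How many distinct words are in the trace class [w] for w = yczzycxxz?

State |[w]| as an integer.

252

0(y) covers ∅
1(c) covers 0:y
2(z) covers ∅
3(z) covers 2:z
4(y) covers 1:c
5(c) covers 4:y
6(x) covers 4:y
7(x) covers 6:x
8(z) covers 3:z
floor of heap: 0:y, 2:z
completions by unplaced set U, small U first (add the entries for U minus each lowest piece of U):
  |U|=1: {5}:1  {7}:1  {8}:1
  |U|=2: {3,8}:1  {5,7}:2  {5,8}:2  {6,7}:1  {7,8}:2
  |U|=3: {2,3,8}:1  {3,5,8}:3  {3,7,8}:3  {5,6,7}:3  {5,7,8}:6  {6,7,8}:3
  |U|=4: {2,3,5,8}:4  {2,3,7,8}:4  {3,5,7,8}:12  {3,6,7,8}:6  {4,5,6,7}:3  {5,6,7,8}:12
  |U|=5: {1,4,5,6,7}:3  {2,3,5,7,8}:20  {2,3,6,7,8}:10  {3,5,6,7,8}:30  {4,5,6,7,8}:15
  |U|=6: {0,1,4,5,6,7}:3  {1,4,5,6,7,8}:18  {2,3,5,6,7,8}:60  {3,4,5,6,7,8}:45
  |U|=7: {0,1,4,5,6,7,8}:21  {1,3,4,5,6,7,8}:63  {2,3,4,5,6,7,8}:105
  start at 0(y): 168
  start at 2(z): 84
sum over floor = 252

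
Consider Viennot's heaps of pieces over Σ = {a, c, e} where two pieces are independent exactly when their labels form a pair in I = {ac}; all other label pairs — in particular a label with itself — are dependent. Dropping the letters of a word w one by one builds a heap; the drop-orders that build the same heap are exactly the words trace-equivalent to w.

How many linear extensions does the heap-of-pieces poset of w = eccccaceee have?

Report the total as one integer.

0(e) covers ∅
1(c) covers 0:e
2(c) covers 1:c
3(c) covers 2:c
4(c) covers 3:c
5(a) covers 0:e
6(c) covers 4:c
7(e) covers 5:a, 6:c
8(e) covers 7:e
9(e) covers 8:e
floor of heap: 0:e
completions by unplaced set U, small U first (add the entries for U minus each lowest piece of U):
  |U|=1: {9}:1
  |U|=2: {8,9}:1
  |U|=3: {7,8,9}:1
  |U|=4: {5,7,8,9}:1  {6,7,8,9}:1
  |U|=5: {4,6,7,8,9}:1  {5,6,7,8,9}:2
  |U|=6: {3,4,6,7,8,9}:1  {4,5,6,7,8,9}:3
  |U|=7: {2,3,4,6,7,8,9}:1  {3,4,5,6,7,8,9}:4
  |U|=8: {1,2,3,4,6,7,8,9}:1  {2,3,4,5,6,7,8,9}:5
  start at 0(e): 6

6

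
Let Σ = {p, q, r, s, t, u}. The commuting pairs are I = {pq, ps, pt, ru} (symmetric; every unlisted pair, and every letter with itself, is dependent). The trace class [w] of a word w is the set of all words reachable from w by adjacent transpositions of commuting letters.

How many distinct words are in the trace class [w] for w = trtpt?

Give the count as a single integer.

#0=t has no predecessor
#1=r depends on [0:t]
#2=t depends on [1:r]
#3=p depends on [1:r]
#4=t depends on [2:t]
sources: [0:t]
N(rest) = Σ N(rest − s) over sources s of rest; N(one piece) = 1:
  size 1 → [3]=1  [4]=1
  size 2 → [2,4]=1  [3,4]=2
  size 3 → [2,3,4]=3
  first=0(t) contributes 3

3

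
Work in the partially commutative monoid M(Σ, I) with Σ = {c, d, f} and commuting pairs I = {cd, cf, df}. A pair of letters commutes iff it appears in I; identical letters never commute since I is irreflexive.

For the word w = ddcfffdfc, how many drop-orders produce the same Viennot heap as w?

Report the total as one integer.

1260

piece 0:d — minimal
piece 1:d rests on {0:d}
piece 2:c — minimal
piece 3:f — minimal
piece 4:f rests on {3:f}
piece 5:f rests on {4:f}
piece 6:d rests on {1:d}
piece 7:f rests on {5:f}
piece 8:c rests on {2:c}
minimal pieces: {0:d, 2:c, 3:f}
ways to finish when only these pieces remain (= sum over removing one remaining piece with nothing left below it):
  1 left: {6}→1  {7}→1  {8}→1
  2 left: {1,6}→1  {2,8}→1  {5,7}→1  {6,7}→2  {6,8}→2  {7,8}→2
  3 left: {0,1,6}→1  {1,6,7}→3  {1,6,8}→3  {2,6,8}→3  {2,7,8}→3  {4,5,7}→1  {5,6,7}→3  {5,7,8}→3  {6,7,8}→6
  4 left: {0,1,6,7}→4  {0,1,6,8}→4  {1,2,6,8}→6  {1,5,6,7}→6  {1,6,7,8}→12  {2,5,7,8}→6  {2,6,7,8}→12  {3,4,5,7}→1  {4,5,6,7}→4  {4,5,7,8}→4  {5,6,7,8}→12
  5 left: {0,1,2,6,8}→10  {0,1,5,6,7}→10  {0,1,6,7,8}→20  {1,2,6,7,8}→30  {1,4,5,6,7}→10  {1,5,6,7,8}→30  {2,4,5,7,8}→10  {2,5,6,7,8}→30  {3,4,5,6,7}→5  {3,4,5,7,8}→5  {4,5,6,7,8}→20
  6 left: {0,1,2,6,7,8}→60  {0,1,4,5,6,7}→20  {0,1,5,6,7,8}→60  {1,2,5,6,7,8}→90  {1,3,4,5,6,7}→15  {1,4,5,6,7,8}→60  {2,3,4,5,7,8}→15  {2,4,5,6,7,8}→60  {3,4,5,6,7,8}→30
  7 left: {0,1,2,5,6,7,8}→210  {0,1,3,4,5,6,7}→35  {0,1,4,5,6,7,8}→140  {1,2,4,5,6,7,8}→210  {1,3,4,5,6,7,8}→105  {2,3,4,5,6,7,8}→105
  placing 0:d first → 420 extensions
  placing 2:c first → 280 extensions
  placing 3:f first → 560 extensions
total linear extensions = 1260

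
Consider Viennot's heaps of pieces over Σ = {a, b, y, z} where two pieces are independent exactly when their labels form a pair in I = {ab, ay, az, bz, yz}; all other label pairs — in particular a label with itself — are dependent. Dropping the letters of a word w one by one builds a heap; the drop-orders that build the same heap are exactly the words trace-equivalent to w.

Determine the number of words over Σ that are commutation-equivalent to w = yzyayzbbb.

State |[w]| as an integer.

252

piece 0:y — minimal
piece 1:z — minimal
piece 2:y rests on {0:y}
piece 3:a — minimal
piece 4:y rests on {2:y}
piece 5:z rests on {1:z}
piece 6:b rests on {4:y}
piece 7:b rests on {6:b}
piece 8:b rests on {7:b}
minimal pieces: {0:y, 1:z, 3:a}
ways to finish when only these pieces remain (= sum over removing one remaining piece with nothing left below it):
  1 left: {3}→1  {5}→1  {8}→1
  2 left: {1,5}→1  {3,5}→2  {3,8}→2  {5,8}→2  {7,8}→1
  3 left: {1,3,5}→3  {1,5,8}→3  {3,5,8}→6  {3,7,8}→3  {5,7,8}→3  {6,7,8}→1
  4 left: {1,3,5,8}→12  {1,5,7,8}→6  {3,5,7,8}→12  {3,6,7,8}→4  {4,6,7,8}→1  {5,6,7,8}→4
  5 left: {1,3,5,7,8}→30  {1,5,6,7,8}→10  {2,4,6,7,8}→1  {3,4,6,7,8}→5  {3,5,6,7,8}→20  {4,5,6,7,8}→5
  6 left: {0,2,4,6,7,8}→1  {1,3,5,6,7,8}→60  {1,4,5,6,7,8}→15  {2,3,4,6,7,8}→6  {2,4,5,6,7,8}→6  {3,4,5,6,7,8}→30
  7 left: {0,2,3,4,6,7,8}→7  {0,2,4,5,6,7,8}→7  {1,2,4,5,6,7,8}→21  {1,3,4,5,6,7,8}→105  {2,3,4,5,6,7,8}→42
  placing 0:y first → 168 extensions
  placing 1:z first → 56 extensions
  placing 3:a first → 28 extensions
total linear extensions = 252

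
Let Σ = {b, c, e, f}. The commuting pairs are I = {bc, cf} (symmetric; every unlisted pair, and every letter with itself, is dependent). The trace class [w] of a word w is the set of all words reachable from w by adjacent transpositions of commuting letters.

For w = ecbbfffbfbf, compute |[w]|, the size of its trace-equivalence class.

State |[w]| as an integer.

10

#0=e has no predecessor
#1=c depends on [0:e]
#2=b depends on [0:e]
#3=b depends on [2:b]
#4=f depends on [3:b]
#5=f depends on [4:f]
#6=f depends on [5:f]
#7=b depends on [6:f]
#8=f depends on [7:b]
#9=b depends on [8:f]
#10=f depends on [9:b]
sources: [0:e]
N(rest) = Σ N(rest − s) over sources s of rest; N(one piece) = 1:
  size 1 → [1]=1  [10]=1
  size 2 → [1,10]=2  [9,10]=1
  size 3 → [1,9,10]=3  [8,9,10]=1
  size 4 → [1,8,9,10]=4  [7,8,9,10]=1
  size 5 → [1,7,8,9,10]=5  [6,7,8,9,10]=1
  size 6 → [1,6,7,8,9,10]=6  [5,6,7,8,9,10]=1
  size 7 → [1,5,6,7,8,9,10]=7  [4,5,6,7,8,9,10]=1
  size 8 → [1,4,5,6,7,8,9,10]=8  [3,4,5,6,7,8,9,10]=1
  size 9 → [1,3,4,5,6,7,8,9,10]=9  [2,3,4,5,6,7,8,9,10]=1
  first=0(e) contributes 10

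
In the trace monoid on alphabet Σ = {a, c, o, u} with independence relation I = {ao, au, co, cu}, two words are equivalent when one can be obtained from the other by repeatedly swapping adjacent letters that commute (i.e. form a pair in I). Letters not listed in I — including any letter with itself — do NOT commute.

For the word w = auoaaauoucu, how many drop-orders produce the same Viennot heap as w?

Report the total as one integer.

#0=a has no predecessor
#1=u has no predecessor
#2=o depends on [1:u]
#3=a depends on [0:a]
#4=a depends on [3:a]
#5=a depends on [4:a]
#6=u depends on [2:o]
#7=o depends on [6:u]
#8=u depends on [7:o]
#9=c depends on [5:a]
#10=u depends on [8:u]
sources: [0:a, 1:u]
N(rest) = Σ N(rest − s) over sources s of rest; N(one piece) = 1:
  size 1 → [9]=1  [10]=1
  size 2 → [5,9]=1  [8,10]=1  [9,10]=2
  size 3 → [4,5,9]=1  [5,9,10]=3  [7,8,10]=1  [8,9,10]=3
  size 4 → [3,4,5,9]=1  [4,5,9,10]=4  [5,8,9,10]=6  [6,7,8,10]=1  [7,8,9,10]=4
  size 5 → [0,3,4,5,9]=1  [2,6,7,8,10]=1  [3,4,5,9,10]=5  [4,5,8,9,10]=10  [5,7,8,9,10]=10  [6,7,8,9,10]=5
  size 6 → [0,3,4,5,9,10]=6  [1,2,6,7,8,10]=1  [2,6,7,8,9,10]=6  [3,4,5,8,9,10]=15  [4,5,7,8,9,10]=20  [5,6,7,8,9,10]=15
  size 7 → [0,3,4,5,8,9,10]=21  [1,2,6,7,8,9,10]=7  [2,5,6,7,8,9,10]=21  [3,4,5,7,8,9,10]=35  [4,5,6,7,8,9,10]=35
  size 8 → [0,3,4,5,7,8,9,10]=56  [1,2,5,6,7,8,9,10]=28  [2,4,5,6,7,8,9,10]=56  [3,4,5,6,7,8,9,10]=70
  size 9 → [0,3,4,5,6,7,8,9,10]=126  [1,2,4,5,6,7,8,9,10]=84  [2,3,4,5,6,7,8,9,10]=126
  first=0(a) contributes 210
  first=1(u) contributes 252
|[w]| = 462

462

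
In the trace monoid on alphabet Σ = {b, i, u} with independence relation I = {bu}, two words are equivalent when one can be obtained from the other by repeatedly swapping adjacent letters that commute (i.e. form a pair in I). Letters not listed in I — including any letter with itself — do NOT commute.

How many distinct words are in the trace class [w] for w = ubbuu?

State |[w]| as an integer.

#0=u has no predecessor
#1=b has no predecessor
#2=b depends on [1:b]
#3=u depends on [0:u]
#4=u depends on [3:u]
sources: [0:u, 1:b]
N(rest) = Σ N(rest − s) over sources s of rest; N(one piece) = 1:
  size 1 → [2]=1  [4]=1
  size 2 → [1,2]=1  [2,4]=2  [3,4]=1
  size 3 → [0,3,4]=1  [1,2,4]=3  [2,3,4]=3
  first=0(u) contributes 6
  first=1(b) contributes 4
|[w]| = 10

10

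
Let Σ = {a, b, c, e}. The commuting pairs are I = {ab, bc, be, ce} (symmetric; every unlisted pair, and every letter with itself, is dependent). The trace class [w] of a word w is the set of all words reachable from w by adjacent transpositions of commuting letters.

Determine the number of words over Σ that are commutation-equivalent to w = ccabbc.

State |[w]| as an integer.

#0=c has no predecessor
#1=c depends on [0:c]
#2=a depends on [1:c]
#3=b has no predecessor
#4=b depends on [3:b]
#5=c depends on [2:a]
sources: [0:c, 3:b]
N(rest) = Σ N(rest − s) over sources s of rest; N(one piece) = 1:
  size 1 → [4]=1  [5]=1
  size 2 → [2,5]=1  [3,4]=1  [4,5]=2
  size 3 → [1,2,5]=1  [2,4,5]=3  [3,4,5]=3
  size 4 → [0,1,2,5]=1  [1,2,4,5]=4  [2,3,4,5]=6
  first=0(c) contributes 10
  first=3(b) contributes 5
|[w]| = 15

15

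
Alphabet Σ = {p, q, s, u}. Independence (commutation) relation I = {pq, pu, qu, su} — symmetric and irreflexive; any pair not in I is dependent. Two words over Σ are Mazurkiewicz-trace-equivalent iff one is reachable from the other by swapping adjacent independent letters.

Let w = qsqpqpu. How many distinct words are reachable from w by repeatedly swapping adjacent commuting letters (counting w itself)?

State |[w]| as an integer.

piece 0:q — minimal
piece 1:s rests on {0:q}
piece 2:q rests on {1:s}
piece 3:p rests on {1:s}
piece 4:q rests on {2:q}
piece 5:p rests on {3:p}
piece 6:u — minimal
minimal pieces: {0:q, 6:u}
ways to finish when only these pieces remain (= sum over removing one remaining piece with nothing left below it):
  1 left: {4}→1  {5}→1  {6}→1
  2 left: {2,4}→1  {3,5}→1  {4,5}→2  {4,6}→2  {5,6}→2
  3 left: {2,4,5}→3  {2,4,6}→3  {3,4,5}→3  {3,5,6}→3  {4,5,6}→6
  4 left: {2,3,4,5}→6  {2,4,5,6}→12  {3,4,5,6}→12
  5 left: {1,2,3,4,5}→6  {2,3,4,5,6}→30
  placing 0:q first → 36 extensions
  placing 6:u first → 6 extensions
total linear extensions = 42

42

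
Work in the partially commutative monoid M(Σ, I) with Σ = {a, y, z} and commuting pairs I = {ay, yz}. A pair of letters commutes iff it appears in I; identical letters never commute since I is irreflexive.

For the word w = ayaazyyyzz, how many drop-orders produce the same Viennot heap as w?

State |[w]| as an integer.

210

drop 0:a onto floor
drop 1:y onto floor
drop 2:a onto {0:a}
drop 3:a onto {2:a}
drop 4:z onto {3:a}
drop 5:y onto {1:y}
drop 6:y onto {5:y}
drop 7:y onto {6:y}
drop 8:z onto {4:z}
drop 9:z onto {8:z}
ground layer = {0:a, 1:y}
drop-orders for the pieces not yet dropped (sum over which currently-grounded one goes next):
  1 to go: {7} 1  {9} 1
  2 to go: {6,7} 1  {7,9} 2  {8,9} 1
  3 to go: {4,8,9} 1  {5,6,7} 1  {6,7,9} 3  {7,8,9} 3
  4 to go: {1,5,6,7} 1  {3,4,8,9} 1  {4,7,8,9} 4  {5,6,7,9} 4  {6,7,8,9} 6
  5 to go: {1,5,6,7,9} 5  {2,3,4,8,9} 1  {3,4,7,8,9} 5  {4,6,7,8,9} 10  {5,6,7,8,9} 10
  6 to go: {0,2,3,4,8,9} 1  {1,5,6,7,8,9} 15  {2,3,4,7,8,9} 6  {3,4,6,7,8,9} 15  {4,5,6,7,8,9} 20
  7 to go: {0,2,3,4,7,8,9} 7  {1,4,5,6,7,8,9} 35  {2,3,4,6,7,8,9} 21  {3,4,5,6,7,8,9} 35
  8 to go: {0,2,3,4,6,7,8,9} 28  {1,3,4,5,6,7,8,9} 70  {2,3,4,5,6,7,8,9} 56
  if 0:a drops first: 126 orders
  if 1:y drops first: 84 orders
heap linearizations: 210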